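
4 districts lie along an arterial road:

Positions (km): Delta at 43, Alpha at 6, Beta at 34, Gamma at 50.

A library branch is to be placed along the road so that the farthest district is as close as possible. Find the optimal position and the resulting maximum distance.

The 1-center on a line is the midpoint of the two extreme points: leftmost at 6, rightmost at 50.
Optimal location = (6 + 50)/2 = 28; maximum distance = (50 − 6)/2 = 22.

location 28, max distance 22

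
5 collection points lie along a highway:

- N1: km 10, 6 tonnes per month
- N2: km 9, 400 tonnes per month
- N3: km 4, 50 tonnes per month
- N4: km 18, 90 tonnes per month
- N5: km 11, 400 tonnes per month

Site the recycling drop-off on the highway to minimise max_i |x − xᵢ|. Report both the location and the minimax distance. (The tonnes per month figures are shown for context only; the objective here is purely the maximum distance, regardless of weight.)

The 1-center on a line is the midpoint of the two extreme points: leftmost at 4, rightmost at 18.
Optimal location = (4 + 18)/2 = 11; maximum distance = (18 − 4)/2 = 7.

location 11, max distance 7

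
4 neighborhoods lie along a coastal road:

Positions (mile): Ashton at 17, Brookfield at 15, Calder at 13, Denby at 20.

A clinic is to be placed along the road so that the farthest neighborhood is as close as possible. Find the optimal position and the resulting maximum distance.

The 1-center on a line is the midpoint of the two extreme points: leftmost at 13, rightmost at 20.
Optimal location = (13 + 20)/2 = 16.5; maximum distance = (20 − 13)/2 = 3.5.

location 16.5, max distance 3.5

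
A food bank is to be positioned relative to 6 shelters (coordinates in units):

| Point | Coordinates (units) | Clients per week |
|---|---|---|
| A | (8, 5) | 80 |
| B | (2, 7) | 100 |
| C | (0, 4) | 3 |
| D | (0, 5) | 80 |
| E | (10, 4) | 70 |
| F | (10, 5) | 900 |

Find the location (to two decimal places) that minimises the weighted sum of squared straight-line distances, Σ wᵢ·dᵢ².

The minimiser of Σwᵢ‖p−pᵢ‖² is the weighted centroid p* = (Σwᵢpᵢ)/(Σwᵢ).
Σwᵢ = 1233.
Σwᵢxᵢ = 80·8 + 100·2 + 3·0 + 80·0 + 70·10 + 900·10 = 10540.
Σwᵢyᵢ = 80·5 + 100·7 + 3·4 + 80·5 + 70·4 + 900·5 = 6292.
x* = 10540/1233 = 8.55, y* = 6292/1233 = 5.10.

(8.55, 5.10)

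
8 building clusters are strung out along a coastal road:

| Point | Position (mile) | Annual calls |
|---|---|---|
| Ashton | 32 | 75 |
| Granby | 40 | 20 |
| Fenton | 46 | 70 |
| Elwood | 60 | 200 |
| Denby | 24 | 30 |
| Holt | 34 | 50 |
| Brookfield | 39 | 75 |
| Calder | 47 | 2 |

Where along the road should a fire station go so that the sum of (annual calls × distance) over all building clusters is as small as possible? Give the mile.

For a sum of weighted absolute distances on a line, the optimum is the weighted median (not the mean). Total weight W = 522; half-weight = 261.
Sort by position and accumulate weight:
  mile 24 (Denby, w=30) → cum 30
  mile 32 (Ashton, w=75) → cum 105
  mile 34 (Holt, w=50) → cum 155
  mile 39 (Brookfield, w=75) → cum 230
  mile 40 (Granby, w=20) → cum 250
  mile 46 (Fenton, w=70) → cum 320  ≥ 261 → median here
  mile 47 (Calder, w=2) → cum 322
  mile 60 (Elwood, w=200) → cum 522
Optimal location: mile 46.

x = 46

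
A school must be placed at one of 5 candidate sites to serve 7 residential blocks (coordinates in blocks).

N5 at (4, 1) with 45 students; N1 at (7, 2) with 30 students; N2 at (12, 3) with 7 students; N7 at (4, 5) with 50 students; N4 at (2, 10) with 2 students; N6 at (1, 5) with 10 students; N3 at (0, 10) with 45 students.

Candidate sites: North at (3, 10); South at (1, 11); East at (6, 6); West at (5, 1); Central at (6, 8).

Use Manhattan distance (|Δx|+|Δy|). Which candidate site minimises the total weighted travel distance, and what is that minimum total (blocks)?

Total weighted distance at each candidate:
  North (3, 10): total = 1429
  South (1, 11): total = 1772
  East (6, 6): total = 1204
  West (5, 1): total = 1182
  Central (6, 8): total = 1394
Minimum is at West with total 1182 blocks.

West, total 1182 blocks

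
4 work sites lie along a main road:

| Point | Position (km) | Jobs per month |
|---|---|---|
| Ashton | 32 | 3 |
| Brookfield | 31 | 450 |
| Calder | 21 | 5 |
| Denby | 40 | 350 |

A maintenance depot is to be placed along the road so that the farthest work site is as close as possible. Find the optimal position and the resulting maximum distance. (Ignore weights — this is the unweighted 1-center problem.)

The 1-center on a line is the midpoint of the two extreme points: leftmost at 21, rightmost at 40.
Optimal location = (21 + 40)/2 = 30.5; maximum distance = (40 − 21)/2 = 9.5.

location 30.5, max distance 9.5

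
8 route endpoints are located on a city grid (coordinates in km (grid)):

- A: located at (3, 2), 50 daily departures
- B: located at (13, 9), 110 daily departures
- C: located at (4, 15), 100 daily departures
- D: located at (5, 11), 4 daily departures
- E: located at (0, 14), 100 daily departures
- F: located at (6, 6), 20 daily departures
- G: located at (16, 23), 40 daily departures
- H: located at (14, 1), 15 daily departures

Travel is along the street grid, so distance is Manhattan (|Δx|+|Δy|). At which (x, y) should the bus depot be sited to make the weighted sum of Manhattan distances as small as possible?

(4, 14)

Manhattan distance separates: Σwᵢ(|x−xᵢ|+|y−yᵢ|) = Σwᵢ|x−xᵢ| + Σwᵢ|y−yᵢ|, so x and y are optimised independently as 1-D weighted medians.
Total weight W = 439; half = 219.5.
x-coordinate, sorted with cumulative weight:
  x=0 (E, w=100) cum 100
  x=3 (A, w=50) cum 150
  x=4 (C, w=100) cum 250  ← median
  x=5 (D, w=4) cum 254
  x=6 (F, w=20) cum 274
  x=13 (B, w=110) cum 384
  x=14 (H, w=15) cum 399
  x=16 (G, w=40) cum 439
⇒ x* = 4
y-coordinate, sorted with cumulative weight:
  y=1 (H, w=15) cum 15
  y=2 (A, w=50) cum 65
  y=6 (F, w=20) cum 85
  y=9 (B, w=110) cum 195
  y=11 (D, w=4) cum 199
  y=14 (E, w=100) cum 299  ← median
  y=15 (C, w=100) cum 399
  y=23 (G, w=40) cum 439
⇒ y* = 14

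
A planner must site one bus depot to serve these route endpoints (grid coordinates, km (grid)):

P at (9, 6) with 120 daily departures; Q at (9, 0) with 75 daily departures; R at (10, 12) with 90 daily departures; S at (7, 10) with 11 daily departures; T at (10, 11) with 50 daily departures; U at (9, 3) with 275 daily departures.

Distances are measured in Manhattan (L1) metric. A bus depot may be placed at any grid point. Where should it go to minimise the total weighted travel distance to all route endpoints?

(9, 3)

Manhattan distance separates: Σwᵢ(|x−xᵢ|+|y−yᵢ|) = Σwᵢ|x−xᵢ| + Σwᵢ|y−yᵢ|, so x and y are optimised independently as 1-D weighted medians.
Total weight W = 621; half = 310.5.
x-coordinate, sorted with cumulative weight:
  x=7 (S, w=11) cum 11
  x=9 (P, w=120) cum 131
  x=9 (Q, w=75) cum 206
  x=9 (U, w=275) cum 481  ← median
  x=10 (R, w=90) cum 571
  x=10 (T, w=50) cum 621
⇒ x* = 9
y-coordinate, sorted with cumulative weight:
  y=0 (Q, w=75) cum 75
  y=3 (U, w=275) cum 350  ← median
  y=6 (P, w=120) cum 470
  y=10 (S, w=11) cum 481
  y=11 (T, w=50) cum 531
  y=12 (R, w=90) cum 621
⇒ y* = 3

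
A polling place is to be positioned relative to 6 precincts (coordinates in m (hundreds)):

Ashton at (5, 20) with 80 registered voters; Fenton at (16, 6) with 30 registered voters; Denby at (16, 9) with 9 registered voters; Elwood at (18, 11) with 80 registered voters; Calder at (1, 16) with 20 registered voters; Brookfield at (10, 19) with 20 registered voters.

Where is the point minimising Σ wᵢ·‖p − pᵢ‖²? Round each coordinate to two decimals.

(11.23, 14.40)

The minimiser of Σwᵢ‖p−pᵢ‖² is the weighted centroid p* = (Σwᵢpᵢ)/(Σwᵢ).
Σwᵢ = 239.
Σwᵢxᵢ = 80·5 + 30·16 + 9·16 + 80·18 + 20·1 + 20·10 = 2684.
Σwᵢyᵢ = 80·20 + 30·6 + 9·9 + 80·11 + 20·16 + 20·19 = 3441.
x* = 2684/239 = 11.23, y* = 3441/239 = 14.40.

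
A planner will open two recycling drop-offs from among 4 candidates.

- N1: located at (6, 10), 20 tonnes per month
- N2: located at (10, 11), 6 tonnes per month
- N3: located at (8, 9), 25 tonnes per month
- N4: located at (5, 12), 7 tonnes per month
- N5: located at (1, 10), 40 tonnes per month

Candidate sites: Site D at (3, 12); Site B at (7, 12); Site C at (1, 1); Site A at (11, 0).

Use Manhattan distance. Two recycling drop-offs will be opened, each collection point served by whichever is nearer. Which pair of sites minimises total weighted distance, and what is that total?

Evaluate every pair (each demand assigned to the nearer of the two):
  {Site D, Site B}: total = 358
  {Site B, Site C}: total = 518
  {Site B, Site A}: total = 518
  {Site D, Site C}: total = 522
  {Site D, Site A}: total = 522
  {Site C, Site A}: total = 1117
Best pair: {Site D, Site B} with total 358.

{Site D, Site B}, total 358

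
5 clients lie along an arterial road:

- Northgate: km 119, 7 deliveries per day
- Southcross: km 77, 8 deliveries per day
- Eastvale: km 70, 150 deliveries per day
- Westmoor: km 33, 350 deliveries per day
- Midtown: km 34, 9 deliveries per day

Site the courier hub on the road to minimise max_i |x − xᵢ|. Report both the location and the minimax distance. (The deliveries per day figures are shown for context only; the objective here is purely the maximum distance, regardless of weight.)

location 76, max distance 43

The 1-center on a line is the midpoint of the two extreme points: leftmost at 33, rightmost at 119.
Optimal location = (33 + 119)/2 = 76; maximum distance = (119 − 33)/2 = 43.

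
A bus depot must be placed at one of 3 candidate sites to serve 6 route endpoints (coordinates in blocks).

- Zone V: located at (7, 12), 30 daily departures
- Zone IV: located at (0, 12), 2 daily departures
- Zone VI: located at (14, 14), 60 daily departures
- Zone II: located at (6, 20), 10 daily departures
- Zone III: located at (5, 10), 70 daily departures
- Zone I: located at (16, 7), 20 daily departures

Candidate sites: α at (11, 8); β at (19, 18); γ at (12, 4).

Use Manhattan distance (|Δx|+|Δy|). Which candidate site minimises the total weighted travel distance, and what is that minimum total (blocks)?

α, total 1660 blocks

Total weighted distance at each candidate:
  α (11, 8): total = 1660
  β (19, 18): total = 3100
  γ (12, 4): total = 2420
Minimum is at α with total 1660 blocks.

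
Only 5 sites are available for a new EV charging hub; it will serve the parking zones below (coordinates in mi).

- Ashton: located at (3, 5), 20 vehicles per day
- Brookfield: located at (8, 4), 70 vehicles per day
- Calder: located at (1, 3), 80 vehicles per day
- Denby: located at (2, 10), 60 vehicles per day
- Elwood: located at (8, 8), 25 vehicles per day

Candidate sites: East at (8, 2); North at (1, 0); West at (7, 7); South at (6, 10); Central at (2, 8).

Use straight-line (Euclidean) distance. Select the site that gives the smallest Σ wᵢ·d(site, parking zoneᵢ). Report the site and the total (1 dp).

Central, total 1245.9 mi

Total weighted distance at each candidate:
  East (8, 2): total = 1572.3
  North (1, 0): total = 1780.8
  West (7, 7): total = 1272.9
  South (6, 10): total = 1558.2
  Central (2, 8): total = 1245.9
Minimum is at Central with total 1245.9 mi.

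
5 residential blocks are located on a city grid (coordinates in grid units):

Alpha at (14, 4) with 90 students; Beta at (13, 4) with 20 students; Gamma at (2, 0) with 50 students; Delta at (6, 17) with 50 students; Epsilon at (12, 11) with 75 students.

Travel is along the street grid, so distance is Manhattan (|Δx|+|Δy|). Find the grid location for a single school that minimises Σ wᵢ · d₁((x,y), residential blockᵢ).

(12, 4)

Manhattan distance separates: Σwᵢ(|x−xᵢ|+|y−yᵢ|) = Σwᵢ|x−xᵢ| + Σwᵢ|y−yᵢ|, so x and y are optimised independently as 1-D weighted medians.
Total weight W = 285; half = 142.5.
x-coordinate, sorted with cumulative weight:
  x=2 (Gamma, w=50) cum 50
  x=6 (Delta, w=50) cum 100
  x=12 (Epsilon, w=75) cum 175  ← median
  x=13 (Beta, w=20) cum 195
  x=14 (Alpha, w=90) cum 285
⇒ x* = 12
y-coordinate, sorted with cumulative weight:
  y=0 (Gamma, w=50) cum 50
  y=4 (Alpha, w=90) cum 140
  y=4 (Beta, w=20) cum 160  ← median
  y=11 (Epsilon, w=75) cum 235
  y=17 (Delta, w=50) cum 285
⇒ y* = 4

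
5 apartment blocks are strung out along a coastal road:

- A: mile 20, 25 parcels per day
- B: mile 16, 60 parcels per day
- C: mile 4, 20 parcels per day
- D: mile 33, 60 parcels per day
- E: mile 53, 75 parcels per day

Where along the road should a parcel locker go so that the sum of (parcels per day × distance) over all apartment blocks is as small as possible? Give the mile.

For a sum of weighted absolute distances on a line, the optimum is the weighted median (not the mean). Total weight W = 240; half-weight = 120.
Sort by position and accumulate weight:
  mile 4 (C, w=20) → cum 20
  mile 16 (B, w=60) → cum 80
  mile 20 (A, w=25) → cum 105
  mile 33 (D, w=60) → cum 165  ≥ 120 → median here
  mile 53 (E, w=75) → cum 240
Optimal location: mile 33.

x = 33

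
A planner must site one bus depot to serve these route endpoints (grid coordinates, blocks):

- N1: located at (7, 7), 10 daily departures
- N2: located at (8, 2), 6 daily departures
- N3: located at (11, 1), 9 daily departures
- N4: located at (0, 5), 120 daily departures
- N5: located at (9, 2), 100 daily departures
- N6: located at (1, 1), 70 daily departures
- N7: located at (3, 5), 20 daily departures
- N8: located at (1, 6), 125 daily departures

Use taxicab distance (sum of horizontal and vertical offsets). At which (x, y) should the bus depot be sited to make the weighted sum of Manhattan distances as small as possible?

(1, 5)

Manhattan distance separates: Σwᵢ(|x−xᵢ|+|y−yᵢ|) = Σwᵢ|x−xᵢ| + Σwᵢ|y−yᵢ|, so x and y are optimised independently as 1-D weighted medians.
Total weight W = 460; half = 230.
x-coordinate, sorted with cumulative weight:
  x=0 (N4, w=120) cum 120
  x=1 (N6, w=70) cum 190
  x=1 (N8, w=125) cum 315  ← median
  x=3 (N7, w=20) cum 335
  x=7 (N1, w=10) cum 345
  x=8 (N2, w=6) cum 351
  x=9 (N5, w=100) cum 451
  x=11 (N3, w=9) cum 460
⇒ x* = 1
y-coordinate, sorted with cumulative weight:
  y=1 (N3, w=9) cum 9
  y=1 (N6, w=70) cum 79
  y=2 (N2, w=6) cum 85
  y=2 (N5, w=100) cum 185
  y=5 (N4, w=120) cum 305  ← median
  y=5 (N7, w=20) cum 325
  y=6 (N8, w=125) cum 450
  y=7 (N1, w=10) cum 460
⇒ y* = 5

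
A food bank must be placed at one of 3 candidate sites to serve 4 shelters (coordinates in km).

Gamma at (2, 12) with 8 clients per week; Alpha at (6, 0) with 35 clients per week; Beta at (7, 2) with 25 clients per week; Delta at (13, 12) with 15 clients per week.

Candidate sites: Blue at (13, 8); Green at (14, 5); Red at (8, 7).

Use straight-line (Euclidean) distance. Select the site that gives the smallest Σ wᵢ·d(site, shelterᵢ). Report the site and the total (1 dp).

Total weighted distance at each candidate:
  Blue (13, 8): total = 737.8
  Green (14, 5): total = 737.8
  Red (8, 7): total = 550.8
Minimum is at Red with total 550.8 km.

Red, total 550.8 km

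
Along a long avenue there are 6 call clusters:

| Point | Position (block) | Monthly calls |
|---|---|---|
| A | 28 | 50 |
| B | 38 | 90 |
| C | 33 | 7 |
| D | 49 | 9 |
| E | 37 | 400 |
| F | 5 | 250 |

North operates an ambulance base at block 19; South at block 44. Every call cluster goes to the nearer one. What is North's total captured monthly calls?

The indifferent point is the midpoint (19+44)/2 = 31.5; call clusters left of it (closer to North at 19) go to North, those right go to South.
  F at 5 (w=250) → North
  A at 28 (w=50) → North
  C at 33 (w=7) → South
  E at 37 (w=400) → South
  B at 38 (w=90) → South
  D at 49 (w=9) → South
North captures 300; South captures 506.

300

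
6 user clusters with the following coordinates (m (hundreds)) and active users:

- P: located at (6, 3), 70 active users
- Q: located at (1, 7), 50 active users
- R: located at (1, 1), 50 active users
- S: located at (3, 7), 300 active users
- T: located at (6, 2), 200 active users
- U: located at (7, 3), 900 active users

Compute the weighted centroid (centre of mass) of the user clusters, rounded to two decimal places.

The minimiser of Σwᵢ‖p−pᵢ‖² is the weighted centroid p* = (Σwᵢpᵢ)/(Σwᵢ).
Σwᵢ = 1570.
Σwᵢxᵢ = 70·6 + 50·1 + 50·1 + 300·3 + 200·6 + 900·7 = 8920.
Σwᵢyᵢ = 70·3 + 50·7 + 50·1 + 300·7 + 200·2 + 900·3 = 5810.
x* = 8920/1570 = 5.68, y* = 5810/1570 = 3.70.

(5.68, 3.70)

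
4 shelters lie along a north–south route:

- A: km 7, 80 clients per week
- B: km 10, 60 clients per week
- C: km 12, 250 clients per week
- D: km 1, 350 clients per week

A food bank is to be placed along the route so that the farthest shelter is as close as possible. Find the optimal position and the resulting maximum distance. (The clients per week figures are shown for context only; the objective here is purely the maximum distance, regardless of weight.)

The 1-center on a line is the midpoint of the two extreme points: leftmost at 1, rightmost at 12.
Optimal location = (1 + 12)/2 = 6.5; maximum distance = (12 − 1)/2 = 5.5.

location 6.5, max distance 5.5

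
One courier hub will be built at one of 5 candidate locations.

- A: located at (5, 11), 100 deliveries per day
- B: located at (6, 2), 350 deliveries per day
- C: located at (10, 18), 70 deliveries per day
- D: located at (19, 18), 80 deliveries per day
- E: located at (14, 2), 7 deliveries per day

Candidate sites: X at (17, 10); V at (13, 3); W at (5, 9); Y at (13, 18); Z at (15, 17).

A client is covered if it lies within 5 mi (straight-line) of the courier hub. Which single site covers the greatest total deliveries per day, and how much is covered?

W, covering 100

Coverage radius r = 5 mi; a point is covered iff (Δx)²+(Δy)² ≤ 5² = 25.
  X (17, 10): covers {none} → 0
  V (13, 3): covers {E} → 7
  W (5, 9): covers {A} → 100
  Y (13, 18): covers {C} → 70
  Z (15, 17): covers {D} → 80
Maximum coverage at W: 100 deliveries per day.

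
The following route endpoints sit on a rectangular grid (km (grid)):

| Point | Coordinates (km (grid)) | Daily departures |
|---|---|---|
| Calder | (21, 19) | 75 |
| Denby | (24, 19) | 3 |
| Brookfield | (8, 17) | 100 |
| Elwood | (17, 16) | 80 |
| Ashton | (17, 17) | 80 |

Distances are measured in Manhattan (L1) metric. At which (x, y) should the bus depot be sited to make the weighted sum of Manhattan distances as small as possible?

(17, 17)

Manhattan distance separates: Σwᵢ(|x−xᵢ|+|y−yᵢ|) = Σwᵢ|x−xᵢ| + Σwᵢ|y−yᵢ|, so x and y are optimised independently as 1-D weighted medians.
Total weight W = 338; half = 169.
x-coordinate, sorted with cumulative weight:
  x=8 (Brookfield, w=100) cum 100
  x=17 (Elwood, w=80) cum 180  ← median
  x=17 (Ashton, w=80) cum 260
  x=21 (Calder, w=75) cum 335
  x=24 (Denby, w=3) cum 338
⇒ x* = 17
y-coordinate, sorted with cumulative weight:
  y=16 (Elwood, w=80) cum 80
  y=17 (Brookfield, w=100) cum 180  ← median
  y=17 (Ashton, w=80) cum 260
  y=19 (Calder, w=75) cum 335
  y=19 (Denby, w=3) cum 338
⇒ y* = 17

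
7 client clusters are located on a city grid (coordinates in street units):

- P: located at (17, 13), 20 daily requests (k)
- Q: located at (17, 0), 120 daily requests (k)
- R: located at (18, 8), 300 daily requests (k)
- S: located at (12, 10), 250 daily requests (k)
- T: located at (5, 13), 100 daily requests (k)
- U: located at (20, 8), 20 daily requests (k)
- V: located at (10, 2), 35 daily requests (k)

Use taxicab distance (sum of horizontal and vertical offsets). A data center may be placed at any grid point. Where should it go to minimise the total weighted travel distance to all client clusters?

Manhattan distance separates: Σwᵢ(|x−xᵢ|+|y−yᵢ|) = Σwᵢ|x−xᵢ| + Σwᵢ|y−yᵢ|, so x and y are optimised independently as 1-D weighted medians.
Total weight W = 845; half = 422.5.
x-coordinate, sorted with cumulative weight:
  x=5 (T, w=100) cum 100
  x=10 (V, w=35) cum 135
  x=12 (S, w=250) cum 385
  x=17 (P, w=20) cum 405
  x=17 (Q, w=120) cum 525  ← median
  x=18 (R, w=300) cum 825
  x=20 (U, w=20) cum 845
⇒ x* = 17
y-coordinate, sorted with cumulative weight:
  y=0 (Q, w=120) cum 120
  y=2 (V, w=35) cum 155
  y=8 (R, w=300) cum 455  ← median
  y=8 (U, w=20) cum 475
  y=10 (S, w=250) cum 725
  y=13 (P, w=20) cum 745
  y=13 (T, w=100) cum 845
⇒ y* = 8

(17, 8)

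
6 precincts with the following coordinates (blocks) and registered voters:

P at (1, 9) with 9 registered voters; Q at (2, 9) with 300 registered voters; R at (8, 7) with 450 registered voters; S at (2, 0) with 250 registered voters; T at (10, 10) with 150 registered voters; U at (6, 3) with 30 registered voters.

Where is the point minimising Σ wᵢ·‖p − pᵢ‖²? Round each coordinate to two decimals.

(5.37, 6.33)

The minimiser of Σwᵢ‖p−pᵢ‖² is the weighted centroid p* = (Σwᵢpᵢ)/(Σwᵢ).
Σwᵢ = 1189.
Σwᵢxᵢ = 9·1 + 300·2 + 450·8 + 250·2 + 150·10 + 30·6 = 6389.
Σwᵢyᵢ = 9·9 + 300·9 + 450·7 + 250·0 + 150·10 + 30·3 = 7521.
x* = 6389/1189 = 5.37, y* = 7521/1189 = 6.33.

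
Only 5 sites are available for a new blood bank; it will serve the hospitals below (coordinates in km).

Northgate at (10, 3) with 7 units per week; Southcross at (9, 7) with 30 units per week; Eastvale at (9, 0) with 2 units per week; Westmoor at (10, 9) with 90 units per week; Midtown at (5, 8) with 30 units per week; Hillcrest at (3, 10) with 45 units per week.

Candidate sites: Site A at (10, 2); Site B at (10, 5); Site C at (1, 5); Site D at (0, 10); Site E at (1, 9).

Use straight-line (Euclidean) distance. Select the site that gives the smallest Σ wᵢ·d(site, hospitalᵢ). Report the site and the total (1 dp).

Total weighted distance at each candidate:
  Site A (10, 2): total = 1507.1
  Site B (10, 5): total = 1013.3
  Site C (1, 5): total = 1609.5
  Site D (0, 10): total = 1598.0
  Site E (1, 9): total = 1381.5
Minimum is at Site B with total 1013.3 km.

Site B, total 1013.3 km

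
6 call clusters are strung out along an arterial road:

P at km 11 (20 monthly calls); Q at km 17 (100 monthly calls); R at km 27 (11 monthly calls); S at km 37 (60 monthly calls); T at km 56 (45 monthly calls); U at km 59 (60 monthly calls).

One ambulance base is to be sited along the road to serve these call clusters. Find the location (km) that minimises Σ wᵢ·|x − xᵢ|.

x = 37

For a sum of weighted absolute distances on a line, the optimum is the weighted median (not the mean). Total weight W = 296; half-weight = 148.
Sort by position and accumulate weight:
  km 11 (P, w=20) → cum 20
  km 17 (Q, w=100) → cum 120
  km 27 (R, w=11) → cum 131
  km 37 (S, w=60) → cum 191  ≥ 148 → median here
  km 56 (T, w=45) → cum 236
  km 59 (U, w=60) → cum 296
Optimal location: km 37.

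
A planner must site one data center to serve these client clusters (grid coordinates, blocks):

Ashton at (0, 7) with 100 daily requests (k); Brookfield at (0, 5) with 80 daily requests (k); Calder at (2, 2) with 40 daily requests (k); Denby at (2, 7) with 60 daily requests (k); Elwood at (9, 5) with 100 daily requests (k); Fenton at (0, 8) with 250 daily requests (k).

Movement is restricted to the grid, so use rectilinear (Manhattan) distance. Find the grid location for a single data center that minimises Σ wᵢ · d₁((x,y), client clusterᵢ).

Manhattan distance separates: Σwᵢ(|x−xᵢ|+|y−yᵢ|) = Σwᵢ|x−xᵢ| + Σwᵢ|y−yᵢ|, so x and y are optimised independently as 1-D weighted medians.
Total weight W = 630; half = 315.
x-coordinate, sorted with cumulative weight:
  x=0 (Ashton, w=100) cum 100
  x=0 (Brookfield, w=80) cum 180
  x=0 (Fenton, w=250) cum 430  ← median
  x=2 (Calder, w=40) cum 470
  x=2 (Denby, w=60) cum 530
  x=9 (Elwood, w=100) cum 630
⇒ x* = 0
y-coordinate, sorted with cumulative weight:
  y=2 (Calder, w=40) cum 40
  y=5 (Brookfield, w=80) cum 120
  y=5 (Elwood, w=100) cum 220
  y=7 (Ashton, w=100) cum 320  ← median
  y=7 (Denby, w=60) cum 380
  y=8 (Fenton, w=250) cum 630
⇒ y* = 7

(0, 7)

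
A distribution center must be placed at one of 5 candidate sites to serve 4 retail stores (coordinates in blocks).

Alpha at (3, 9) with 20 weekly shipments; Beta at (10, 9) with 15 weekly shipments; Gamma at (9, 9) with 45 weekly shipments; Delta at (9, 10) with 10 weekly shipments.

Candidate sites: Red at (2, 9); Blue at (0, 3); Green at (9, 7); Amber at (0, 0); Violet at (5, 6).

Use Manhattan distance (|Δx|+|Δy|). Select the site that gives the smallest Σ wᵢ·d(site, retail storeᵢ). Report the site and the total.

Total weighted distance at each candidate:
  Red (2, 9): total = 535
  Blue (0, 3): total = 1255
  Green (9, 7): total = 325
  Amber (0, 0): total = 1525
  Violet (5, 6): total = 615
Minimum is at Green with total 325 blocks.

Green, total 325 blocks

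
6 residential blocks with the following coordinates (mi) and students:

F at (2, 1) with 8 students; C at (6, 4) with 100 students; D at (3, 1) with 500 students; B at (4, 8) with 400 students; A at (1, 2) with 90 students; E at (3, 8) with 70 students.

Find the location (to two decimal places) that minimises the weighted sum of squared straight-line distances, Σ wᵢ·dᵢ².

(3.44, 4.15)

The minimiser of Σwᵢ‖p−pᵢ‖² is the weighted centroid p* = (Σwᵢpᵢ)/(Σwᵢ).
Σwᵢ = 1168.
Σwᵢxᵢ = 8·2 + 100·6 + 500·3 + 400·4 + 90·1 + 70·3 = 4016.
Σwᵢyᵢ = 8·1 + 100·4 + 500·1 + 400·8 + 90·2 + 70·8 = 4848.
x* = 4016/1168 = 3.44, y* = 4848/1168 = 4.15.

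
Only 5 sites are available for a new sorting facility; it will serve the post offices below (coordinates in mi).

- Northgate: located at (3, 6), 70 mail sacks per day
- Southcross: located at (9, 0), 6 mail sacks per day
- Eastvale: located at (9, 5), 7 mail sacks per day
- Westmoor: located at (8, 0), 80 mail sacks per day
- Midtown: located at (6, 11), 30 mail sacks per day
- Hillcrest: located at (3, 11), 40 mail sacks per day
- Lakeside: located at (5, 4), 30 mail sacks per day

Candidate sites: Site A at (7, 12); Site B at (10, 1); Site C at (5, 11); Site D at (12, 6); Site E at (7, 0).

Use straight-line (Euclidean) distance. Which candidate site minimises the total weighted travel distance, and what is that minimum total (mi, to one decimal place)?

Site E, total 1568.2 mi

Total weighted distance at each candidate:
  Site A (7, 12): total = 2046.8
  Site B (10, 1): total = 1804.7
  Site C (5, 11): total = 1729.8
  Site D (12, 6): total = 2133.8
  Site E (7, 0): total = 1568.2
Minimum is at Site E with total 1568.2 mi.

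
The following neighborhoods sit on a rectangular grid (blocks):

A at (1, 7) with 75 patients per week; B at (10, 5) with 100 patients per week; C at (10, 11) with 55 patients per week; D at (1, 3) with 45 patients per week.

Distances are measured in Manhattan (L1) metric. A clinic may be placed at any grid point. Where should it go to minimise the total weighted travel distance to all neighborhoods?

(10, 5)

Manhattan distance separates: Σwᵢ(|x−xᵢ|+|y−yᵢ|) = Σwᵢ|x−xᵢ| + Σwᵢ|y−yᵢ|, so x and y are optimised independently as 1-D weighted medians.
Total weight W = 275; half = 137.5.
x-coordinate, sorted with cumulative weight:
  x=1 (A, w=75) cum 75
  x=1 (D, w=45) cum 120
  x=10 (B, w=100) cum 220  ← median
  x=10 (C, w=55) cum 275
⇒ x* = 10
y-coordinate, sorted with cumulative weight:
  y=3 (D, w=45) cum 45
  y=5 (B, w=100) cum 145  ← median
  y=7 (A, w=75) cum 220
  y=11 (C, w=55) cum 275
⇒ y* = 5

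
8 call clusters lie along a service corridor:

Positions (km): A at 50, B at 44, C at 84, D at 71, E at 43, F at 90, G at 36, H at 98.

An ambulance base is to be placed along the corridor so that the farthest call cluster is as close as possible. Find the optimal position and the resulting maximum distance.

The 1-center on a line is the midpoint of the two extreme points: leftmost at 36, rightmost at 98.
Optimal location = (36 + 98)/2 = 67; maximum distance = (98 − 36)/2 = 31.

location 67, max distance 31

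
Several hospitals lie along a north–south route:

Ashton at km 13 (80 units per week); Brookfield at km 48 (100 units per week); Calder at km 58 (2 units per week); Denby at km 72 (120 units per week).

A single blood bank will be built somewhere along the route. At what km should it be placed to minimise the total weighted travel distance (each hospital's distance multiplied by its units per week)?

For a sum of weighted absolute distances on a line, the optimum is the weighted median (not the mean). Total weight W = 302; half-weight = 151.
Sort by position and accumulate weight:
  km 13 (Ashton, w=80) → cum 80
  km 48 (Brookfield, w=100) → cum 180  ≥ 151 → median here
  km 58 (Calder, w=2) → cum 182
  km 72 (Denby, w=120) → cum 302
Optimal location: km 48.

x = 48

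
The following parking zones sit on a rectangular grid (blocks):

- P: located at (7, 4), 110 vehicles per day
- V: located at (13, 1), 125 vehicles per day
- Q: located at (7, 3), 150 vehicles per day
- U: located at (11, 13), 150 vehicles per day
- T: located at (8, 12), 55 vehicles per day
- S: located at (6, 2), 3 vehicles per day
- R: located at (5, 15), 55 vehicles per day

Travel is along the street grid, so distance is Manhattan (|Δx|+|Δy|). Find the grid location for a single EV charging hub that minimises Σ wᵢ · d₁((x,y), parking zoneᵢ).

(8, 4)

Manhattan distance separates: Σwᵢ(|x−xᵢ|+|y−yᵢ|) = Σwᵢ|x−xᵢ| + Σwᵢ|y−yᵢ|, so x and y are optimised independently as 1-D weighted medians.
Total weight W = 648; half = 324.
x-coordinate, sorted with cumulative weight:
  x=5 (R, w=55) cum 55
  x=6 (S, w=3) cum 58
  x=7 (P, w=110) cum 168
  x=7 (Q, w=150) cum 318
  x=8 (T, w=55) cum 373  ← median
  x=11 (U, w=150) cum 523
  x=13 (V, w=125) cum 648
⇒ x* = 8
y-coordinate, sorted with cumulative weight:
  y=1 (V, w=125) cum 125
  y=2 (S, w=3) cum 128
  y=3 (Q, w=150) cum 278
  y=4 (P, w=110) cum 388  ← median
  y=12 (T, w=55) cum 443
  y=13 (U, w=150) cum 593
  y=15 (R, w=55) cum 648
⇒ y* = 4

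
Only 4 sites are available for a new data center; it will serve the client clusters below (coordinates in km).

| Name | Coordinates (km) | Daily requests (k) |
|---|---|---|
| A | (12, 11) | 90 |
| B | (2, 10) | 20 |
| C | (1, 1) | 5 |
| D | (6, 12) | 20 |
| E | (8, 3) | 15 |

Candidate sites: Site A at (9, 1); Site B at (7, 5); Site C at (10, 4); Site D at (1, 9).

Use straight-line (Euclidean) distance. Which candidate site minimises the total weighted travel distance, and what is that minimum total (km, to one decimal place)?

Site B, total 1055.4 km

Total weighted distance at each candidate:
  Site A (9, 1): total = 1469.2
  Site B (7, 5): total = 1055.4
  Site C (10, 4): total = 1115.1
  Site D (1, 9): total = 1329.4
Minimum is at Site B with total 1055.4 km.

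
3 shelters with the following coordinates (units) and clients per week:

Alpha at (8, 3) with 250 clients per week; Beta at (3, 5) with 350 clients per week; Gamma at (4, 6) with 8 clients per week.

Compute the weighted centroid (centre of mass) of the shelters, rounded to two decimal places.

(5.07, 4.19)

The minimiser of Σwᵢ‖p−pᵢ‖² is the weighted centroid p* = (Σwᵢpᵢ)/(Σwᵢ).
Σwᵢ = 608.
Σwᵢxᵢ = 250·8 + 350·3 + 8·4 = 3082.
Σwᵢyᵢ = 250·3 + 350·5 + 8·6 = 2548.
x* = 3082/608 = 5.07, y* = 2548/608 = 4.19.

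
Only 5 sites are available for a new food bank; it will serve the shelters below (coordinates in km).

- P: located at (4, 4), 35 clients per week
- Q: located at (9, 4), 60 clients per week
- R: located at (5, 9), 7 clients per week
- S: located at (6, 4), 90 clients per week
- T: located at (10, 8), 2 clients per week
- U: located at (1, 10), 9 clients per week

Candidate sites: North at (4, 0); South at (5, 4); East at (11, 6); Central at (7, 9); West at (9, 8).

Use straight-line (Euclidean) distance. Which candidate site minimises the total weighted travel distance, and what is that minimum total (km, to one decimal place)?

South, total 477.7 km

Total weighted distance at each candidate:
  North (4, 0): total = 1104.0
  South (5, 4): total = 477.7
  East (11, 6): total = 1057.5
  Central (7, 9): total = 1061.2
  West (9, 8): total = 1019.2
Minimum is at South with total 477.7 km.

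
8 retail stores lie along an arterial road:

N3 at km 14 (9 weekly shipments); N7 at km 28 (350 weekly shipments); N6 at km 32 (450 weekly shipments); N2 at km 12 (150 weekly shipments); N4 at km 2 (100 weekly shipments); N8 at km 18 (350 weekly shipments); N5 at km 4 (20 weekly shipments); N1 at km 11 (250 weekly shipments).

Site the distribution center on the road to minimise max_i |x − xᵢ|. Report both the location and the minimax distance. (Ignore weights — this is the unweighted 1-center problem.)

The 1-center on a line is the midpoint of the two extreme points: leftmost at 2, rightmost at 32.
Optimal location = (2 + 32)/2 = 17; maximum distance = (32 − 2)/2 = 15.

location 17, max distance 15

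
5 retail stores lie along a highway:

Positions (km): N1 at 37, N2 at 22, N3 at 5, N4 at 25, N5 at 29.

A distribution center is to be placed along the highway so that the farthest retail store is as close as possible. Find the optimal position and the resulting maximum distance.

location 21, max distance 16

The 1-center on a line is the midpoint of the two extreme points: leftmost at 5, rightmost at 37.
Optimal location = (5 + 37)/2 = 21; maximum distance = (37 − 5)/2 = 16.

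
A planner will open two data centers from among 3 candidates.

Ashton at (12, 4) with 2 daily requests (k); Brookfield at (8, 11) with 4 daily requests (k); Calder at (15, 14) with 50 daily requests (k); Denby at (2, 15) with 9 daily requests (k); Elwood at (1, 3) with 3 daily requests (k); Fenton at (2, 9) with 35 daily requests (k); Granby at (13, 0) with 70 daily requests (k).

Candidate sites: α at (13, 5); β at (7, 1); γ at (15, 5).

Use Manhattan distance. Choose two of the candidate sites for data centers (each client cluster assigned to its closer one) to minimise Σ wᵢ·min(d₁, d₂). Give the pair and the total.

Evaluate every pair (each demand assigned to the nearer of the two):
  {α, β}: total = 1598
  {α, γ}: total = 1604
  {β, γ}: total = 1642
Best pair: {α, β} with total 1598.

{α, β}, total 1598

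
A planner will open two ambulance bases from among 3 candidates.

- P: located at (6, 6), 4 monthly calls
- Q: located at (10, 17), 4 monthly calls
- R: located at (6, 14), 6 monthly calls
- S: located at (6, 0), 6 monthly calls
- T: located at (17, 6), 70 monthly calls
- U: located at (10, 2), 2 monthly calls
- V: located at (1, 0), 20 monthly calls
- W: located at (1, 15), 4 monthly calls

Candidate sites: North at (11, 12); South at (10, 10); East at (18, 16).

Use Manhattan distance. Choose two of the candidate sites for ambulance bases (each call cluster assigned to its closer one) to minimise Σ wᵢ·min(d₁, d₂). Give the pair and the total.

Evaluate every pair (each demand assigned to the nearer of the two):
  {North, South}: total = 1400
  {South, East}: total = 1414
  {North, East}: total = 1496
Best pair: {North, South} with total 1400.

{North, South}, total 1400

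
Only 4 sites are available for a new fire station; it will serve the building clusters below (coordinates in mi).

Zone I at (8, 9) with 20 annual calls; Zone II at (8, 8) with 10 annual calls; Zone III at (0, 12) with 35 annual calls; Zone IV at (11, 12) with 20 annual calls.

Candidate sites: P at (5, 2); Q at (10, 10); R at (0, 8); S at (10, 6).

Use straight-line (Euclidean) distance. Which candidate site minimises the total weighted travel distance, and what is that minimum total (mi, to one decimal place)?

Total weighted distance at each candidate:
  P (5, 2): total = 843.9
  Q (10, 10): total = 474.7
  R (0, 8): total = 615.3
  S (10, 6): total = 630.2
Minimum is at Q with total 474.7 mi.

Q, total 474.7 mi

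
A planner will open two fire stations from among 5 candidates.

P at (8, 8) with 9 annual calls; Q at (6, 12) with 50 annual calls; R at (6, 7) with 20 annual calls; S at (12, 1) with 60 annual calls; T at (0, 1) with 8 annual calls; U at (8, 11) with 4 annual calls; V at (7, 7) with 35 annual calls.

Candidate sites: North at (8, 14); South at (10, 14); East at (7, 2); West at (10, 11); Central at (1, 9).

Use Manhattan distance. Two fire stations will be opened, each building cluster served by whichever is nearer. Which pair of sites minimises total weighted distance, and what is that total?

{North, East}, total 985

Evaluate every pair (each demand assigned to the nearer of the two):
  {North, East}: total = 985
  {East, West}: total = 1022
  {South, East}: total = 1102
  {East, Central}: total = 1218
  {West, Central}: total = 1480
  {North, West}: total = 1538
  {South, West}: total = 1588
  {North, Central}: total = 1778
  {South, Central}: total = 1784
  {North, South}: total = 1794
Best pair: {North, East} with total 985.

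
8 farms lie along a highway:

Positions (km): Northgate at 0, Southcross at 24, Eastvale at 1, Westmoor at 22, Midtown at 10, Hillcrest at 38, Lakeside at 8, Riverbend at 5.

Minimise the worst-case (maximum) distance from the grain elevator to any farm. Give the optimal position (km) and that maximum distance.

The 1-center on a line is the midpoint of the two extreme points: leftmost at 0, rightmost at 38.
Optimal location = (0 + 38)/2 = 19; maximum distance = (38 − 0)/2 = 19.

location 19, max distance 19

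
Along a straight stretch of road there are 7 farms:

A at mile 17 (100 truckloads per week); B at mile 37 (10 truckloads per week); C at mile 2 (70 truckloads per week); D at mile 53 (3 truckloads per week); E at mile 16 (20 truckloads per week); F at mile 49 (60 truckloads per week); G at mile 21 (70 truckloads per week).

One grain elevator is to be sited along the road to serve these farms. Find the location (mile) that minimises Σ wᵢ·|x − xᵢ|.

For a sum of weighted absolute distances on a line, the optimum is the weighted median (not the mean). Total weight W = 333; half-weight = 166.5.
Sort by position and accumulate weight:
  mile 2 (C, w=70) → cum 70
  mile 16 (E, w=20) → cum 90
  mile 17 (A, w=100) → cum 190  ≥ 166.5 → median here
  mile 21 (G, w=70) → cum 260
  mile 37 (B, w=10) → cum 270
  mile 49 (F, w=60) → cum 330
  mile 53 (D, w=3) → cum 333
Optimal location: mile 17.

x = 17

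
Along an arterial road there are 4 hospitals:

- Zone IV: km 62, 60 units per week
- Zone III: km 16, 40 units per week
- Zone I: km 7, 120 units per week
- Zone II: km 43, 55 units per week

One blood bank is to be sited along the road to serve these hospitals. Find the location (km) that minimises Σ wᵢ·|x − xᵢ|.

For a sum of weighted absolute distances on a line, the optimum is the weighted median (not the mean). Total weight W = 275; half-weight = 137.5.
Sort by position and accumulate weight:
  km 7 (Zone I, w=120) → cum 120
  km 16 (Zone III, w=40) → cum 160  ≥ 137.5 → median here
  km 43 (Zone II, w=55) → cum 215
  km 62 (Zone IV, w=60) → cum 275
Optimal location: km 16.

x = 16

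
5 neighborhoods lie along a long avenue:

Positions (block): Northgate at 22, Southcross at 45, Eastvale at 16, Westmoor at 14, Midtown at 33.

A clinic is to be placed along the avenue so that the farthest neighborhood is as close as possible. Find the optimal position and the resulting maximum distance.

The 1-center on a line is the midpoint of the two extreme points: leftmost at 14, rightmost at 45.
Optimal location = (14 + 45)/2 = 29.5; maximum distance = (45 − 14)/2 = 15.5.

location 29.5, max distance 15.5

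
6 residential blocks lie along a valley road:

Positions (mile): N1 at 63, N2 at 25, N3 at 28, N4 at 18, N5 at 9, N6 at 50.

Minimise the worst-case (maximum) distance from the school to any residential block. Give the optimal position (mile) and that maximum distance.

The 1-center on a line is the midpoint of the two extreme points: leftmost at 9, rightmost at 63.
Optimal location = (9 + 63)/2 = 36; maximum distance = (63 − 9)/2 = 27.

location 36, max distance 27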